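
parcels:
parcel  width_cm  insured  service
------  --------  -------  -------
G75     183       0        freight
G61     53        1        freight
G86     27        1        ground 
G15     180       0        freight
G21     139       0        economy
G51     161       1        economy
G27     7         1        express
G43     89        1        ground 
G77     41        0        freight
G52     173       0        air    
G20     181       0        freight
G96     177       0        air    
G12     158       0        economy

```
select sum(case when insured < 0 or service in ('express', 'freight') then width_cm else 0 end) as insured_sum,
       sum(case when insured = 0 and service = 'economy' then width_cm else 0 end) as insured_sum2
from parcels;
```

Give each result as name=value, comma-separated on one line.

insured_sum=645, insured_sum2=297

[insured_sum: insured < 0 or service in ('express', 'freight')]
parcel=G75: ✓ → 183
parcel=G61: ✓ → 53
parcel=G86: ✗
parcel=G15: ✓ → 180
parcel=G21: ✗
parcel=G51: ✗
parcel=G27: ✓ → 7
parcel=G43: ✗
parcel=G77: ✓ → 41
parcel=G52: ✗
parcel=G20: ✓ → 181
parcel=G96: ✗
parcel=G12: ✗
insured_sum = 183 + 53 + 180 + 7 + 41 + 181 = 645
—
[insured_sum2: insured = 0 and service = 'economy']
parcel=G75: ✗
parcel=G61: ✗
parcel=G86: ✗
parcel=G15: ✗
parcel=G21: ✓ → 139
parcel=G51: ✗
parcel=G27: ✗
parcel=G43: ✗
parcel=G77: ✗
parcel=G52: ✗
parcel=G20: ✗
parcel=G96: ✗
parcel=G12: ✓ → 158
insured_sum2 = 139 + 158 = 297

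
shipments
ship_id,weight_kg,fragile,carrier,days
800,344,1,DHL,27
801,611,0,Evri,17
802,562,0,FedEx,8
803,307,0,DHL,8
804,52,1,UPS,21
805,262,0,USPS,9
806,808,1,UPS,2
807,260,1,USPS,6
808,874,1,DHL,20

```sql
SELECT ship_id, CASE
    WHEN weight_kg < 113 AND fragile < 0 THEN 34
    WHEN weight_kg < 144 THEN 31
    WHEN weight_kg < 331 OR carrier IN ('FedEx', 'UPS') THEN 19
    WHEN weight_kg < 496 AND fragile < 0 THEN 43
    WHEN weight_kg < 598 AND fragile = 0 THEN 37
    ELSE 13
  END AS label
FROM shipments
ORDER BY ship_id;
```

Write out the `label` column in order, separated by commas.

13, 13, 19, 19, 31, 19, 19, 19, 13

ship_id=800: ELSE → 13
ship_id=801: ELSE → 13
ship_id=802: weight_kg < 331 OR carrier IN ('FedEx', 'UPS') → 19
ship_id=803: weight_kg < 331 OR carrier IN ('FedEx', 'UPS') → 19
ship_id=804: weight_kg < 144 → 31
ship_id=805: weight_kg < 331 OR carrier IN ('FedEx', 'UPS') → 19
ship_id=806: weight_kg < 331 OR carrier IN ('FedEx', 'UPS') → 19
ship_id=807: weight_kg < 331 OR carrier IN ('FedEx', 'UPS') → 19
ship_id=808: ELSE → 13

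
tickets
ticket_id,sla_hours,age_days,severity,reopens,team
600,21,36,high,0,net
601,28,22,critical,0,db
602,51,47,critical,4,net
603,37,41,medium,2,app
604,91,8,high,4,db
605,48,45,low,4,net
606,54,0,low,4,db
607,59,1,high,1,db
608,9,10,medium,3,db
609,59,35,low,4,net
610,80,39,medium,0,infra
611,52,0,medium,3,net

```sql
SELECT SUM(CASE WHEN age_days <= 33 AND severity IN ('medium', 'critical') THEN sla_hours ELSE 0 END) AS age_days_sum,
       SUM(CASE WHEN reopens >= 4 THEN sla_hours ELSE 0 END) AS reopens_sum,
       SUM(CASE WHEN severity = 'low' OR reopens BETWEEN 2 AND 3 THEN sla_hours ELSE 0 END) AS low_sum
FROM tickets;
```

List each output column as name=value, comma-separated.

age_days_sum=89, reopens_sum=303, low_sum=259

[age_days_sum: age_days <= 33 AND severity IN ('medium', 'critical')]
ticket_id=600: ✗
ticket_id=601: ✓ → 28
ticket_id=602: ✗
ticket_id=603: ✗
ticket_id=604: ✗
ticket_id=605: ✗
ticket_id=606: ✗
ticket_id=607: ✗
ticket_id=608: ✓ → 9
ticket_id=609: ✗
ticket_id=610: ✗
ticket_id=611: ✓ → 52
age_days_sum = 28 + 9 + 52 = 89
—
[reopens_sum: reopens >= 4]
ticket_id=600: ✗
ticket_id=601: ✗
ticket_id=602: ✓ → 51
ticket_id=603: ✗
ticket_id=604: ✓ → 91
ticket_id=605: ✓ → 48
ticket_id=606: ✓ → 54
ticket_id=607: ✗
ticket_id=608: ✗
ticket_id=609: ✓ → 59
ticket_id=610: ✗
ticket_id=611: ✗
reopens_sum = 51 + 91 + 48 + 54 + 59 = 303
—
[low_sum: severity = 'low' OR reopens BETWEEN 2 AND 3]
ticket_id=600: ✗
ticket_id=601: ✗
ticket_id=602: ✗
ticket_id=603: ✓ → 37
ticket_id=604: ✗
ticket_id=605: ✓ → 48
ticket_id=606: ✓ → 54
ticket_id=607: ✗
ticket_id=608: ✓ → 9
ticket_id=609: ✓ → 59
ticket_id=610: ✗
ticket_id=611: ✓ → 52
low_sum = 37 + 48 + 54 + 9 + 59 + 52 = 259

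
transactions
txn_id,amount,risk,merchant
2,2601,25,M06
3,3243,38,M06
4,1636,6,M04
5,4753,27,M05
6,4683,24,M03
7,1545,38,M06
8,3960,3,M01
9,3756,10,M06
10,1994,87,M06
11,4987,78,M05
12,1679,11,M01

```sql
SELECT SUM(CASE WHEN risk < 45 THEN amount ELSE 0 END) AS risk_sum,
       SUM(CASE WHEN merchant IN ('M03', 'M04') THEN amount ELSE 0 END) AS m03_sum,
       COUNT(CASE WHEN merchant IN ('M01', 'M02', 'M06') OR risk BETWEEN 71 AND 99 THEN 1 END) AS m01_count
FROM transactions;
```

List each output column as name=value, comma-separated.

[risk_sum: risk < 45]
txn_id=2: ✓ → 2601
txn_id=3: ✓ → 3243
txn_id=4: ✓ → 1636
txn_id=5: ✓ → 4753
txn_id=6: ✓ → 4683
txn_id=7: ✓ → 1545
txn_id=8: ✓ → 3960
txn_id=9: ✓ → 3756
txn_id=10: ✗
txn_id=11: ✗
txn_id=12: ✓ → 1679
risk_sum = 2601 + 3243 + 1636 + 4753 + 4683 + 1545 + 3960 + 3756 + 1679 = 27856
—
[m03_sum: merchant IN ('M03', 'M04')]
txn_id=2: ✗
txn_id=3: ✗
txn_id=4: ✓ → 1636
txn_id=5: ✗
txn_id=6: ✓ → 4683
txn_id=7: ✗
txn_id=8: ✗
txn_id=9: ✗
txn_id=10: ✗
txn_id=11: ✗
txn_id=12: ✗
m03_sum = 1636 + 4683 = 6319
—
[m01_count: merchant IN ('M01', 'M02', 'M06') OR risk BETWEEN 71 AND 99]
txn_id=2: ✓ → 1
txn_id=3: ✓ → 1
txn_id=4: ✗
txn_id=5: ✗
txn_id=6: ✗
txn_id=7: ✓ → 1
txn_id=8: ✓ → 1
txn_id=9: ✓ → 1
txn_id=10: ✓ → 1
txn_id=11: ✓ → 1
txn_id=12: ✓ → 1
m01_count = COUNT(1, 1, 1, 1, 1, 1, 1, 1) = 8

risk_sum=27856, m03_sum=6319, m01_count=8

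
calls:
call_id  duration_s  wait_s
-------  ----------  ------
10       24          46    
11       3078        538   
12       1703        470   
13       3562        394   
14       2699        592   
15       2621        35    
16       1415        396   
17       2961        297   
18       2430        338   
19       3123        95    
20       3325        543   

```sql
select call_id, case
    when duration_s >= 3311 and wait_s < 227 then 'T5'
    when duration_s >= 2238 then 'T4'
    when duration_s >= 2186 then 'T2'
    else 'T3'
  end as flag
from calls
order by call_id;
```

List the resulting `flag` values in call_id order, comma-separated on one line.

T3, T4, T3, T4, T4, T4, T3, T4, T4, T4, T4

call_id=10: ELSE → T3
call_id=11: duration_s >= 2238 → T4
call_id=12: ELSE → T3
call_id=13: duration_s >= 2238 → T4
call_id=14: duration_s >= 2238 → T4
call_id=15: duration_s >= 2238 → T4
call_id=16: ELSE → T3
call_id=17: duration_s >= 2238 → T4
call_id=18: duration_s >= 2238 → T4
call_id=19: duration_s >= 2238 → T4
call_id=20: duration_s >= 2238 → T4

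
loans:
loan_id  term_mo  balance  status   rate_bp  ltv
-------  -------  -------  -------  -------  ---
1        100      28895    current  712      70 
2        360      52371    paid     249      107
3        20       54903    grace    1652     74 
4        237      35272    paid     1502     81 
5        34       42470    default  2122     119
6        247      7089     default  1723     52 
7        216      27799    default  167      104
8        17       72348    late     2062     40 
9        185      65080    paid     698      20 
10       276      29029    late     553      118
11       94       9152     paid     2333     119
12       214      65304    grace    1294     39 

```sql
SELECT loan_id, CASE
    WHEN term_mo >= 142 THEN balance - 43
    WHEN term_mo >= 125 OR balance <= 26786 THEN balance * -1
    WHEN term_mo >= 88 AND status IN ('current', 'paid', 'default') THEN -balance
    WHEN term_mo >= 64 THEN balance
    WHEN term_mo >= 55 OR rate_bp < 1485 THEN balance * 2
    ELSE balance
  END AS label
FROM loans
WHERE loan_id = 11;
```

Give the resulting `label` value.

loan_id = 11: term_mo=94, balance=9152, status=paid, rate_bp=2333, ltv=119.
term_mo >= 142 → false
term_mo >= 125 OR balance <= 26786 → true → -9152

-9152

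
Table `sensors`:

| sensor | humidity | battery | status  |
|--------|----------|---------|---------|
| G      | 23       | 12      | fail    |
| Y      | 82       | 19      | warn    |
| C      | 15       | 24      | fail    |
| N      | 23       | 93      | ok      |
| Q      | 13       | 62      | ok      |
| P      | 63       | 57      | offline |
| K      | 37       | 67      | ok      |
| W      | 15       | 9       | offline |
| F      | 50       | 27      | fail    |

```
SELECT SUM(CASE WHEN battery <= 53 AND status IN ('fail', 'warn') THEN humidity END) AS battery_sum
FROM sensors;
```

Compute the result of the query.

sensor=G: ✓ → 23
sensor=Y: ✓ → 82
sensor=C: ✓ → 15
sensor=N: ✗
sensor=Q: ✗
sensor=P: ✗
sensor=K: ✗
sensor=W: ✗
sensor=F: ✓ → 50
battery_sum = 23 + 82 + 15 + 50 = 170

170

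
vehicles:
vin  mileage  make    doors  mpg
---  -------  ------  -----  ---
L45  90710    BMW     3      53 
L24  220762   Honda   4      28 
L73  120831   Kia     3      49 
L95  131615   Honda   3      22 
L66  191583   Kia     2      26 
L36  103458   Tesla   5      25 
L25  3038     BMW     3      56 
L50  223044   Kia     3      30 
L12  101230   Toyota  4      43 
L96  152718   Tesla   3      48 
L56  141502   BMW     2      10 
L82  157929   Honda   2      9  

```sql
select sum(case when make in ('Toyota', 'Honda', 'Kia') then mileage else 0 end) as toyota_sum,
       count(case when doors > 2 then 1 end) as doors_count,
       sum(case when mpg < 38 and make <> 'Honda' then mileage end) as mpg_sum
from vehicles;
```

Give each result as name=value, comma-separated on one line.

[toyota_sum: make in ('Toyota', 'Honda', 'Kia')]
vin=L45: ✗
vin=L24: ✓ → 220762
vin=L73: ✓ → 120831
vin=L95: ✓ → 131615
vin=L66: ✓ → 191583
vin=L36: ✗
vin=L25: ✗
vin=L50: ✓ → 223044
vin=L12: ✓ → 101230
vin=L96: ✗
vin=L56: ✗
vin=L82: ✓ → 157929
toyota_sum = 220762 + 120831 + 131615 + 191583 + 223044 + 101230 + 157929 = 1146994
—
[doors_count: doors > 2]
vin=L45: ✓ → 1
vin=L24: ✓ → 1
vin=L73: ✓ → 1
vin=L95: ✓ → 1
vin=L66: ✗
vin=L36: ✓ → 1
vin=L25: ✓ → 1
vin=L50: ✓ → 1
vin=L12: ✓ → 1
vin=L96: ✓ → 1
vin=L56: ✗
vin=L82: ✗
doors_count = COUNT(1, 1, 1, 1, 1, 1, 1, 1, 1) = 9
—
[mpg_sum: mpg < 38 and make <> 'Honda']
vin=L45: ✗
vin=L24: ✗
vin=L73: ✗
vin=L95: ✗
vin=L66: ✓ → 191583
vin=L36: ✓ → 103458
vin=L25: ✗
vin=L50: ✓ → 223044
vin=L12: ✗
vin=L96: ✗
vin=L56: ✓ → 141502
vin=L82: ✗
mpg_sum = 191583 + 103458 + 223044 + 141502 = 659587

toyota_sum=1146994, doors_count=9, mpg_sum=659587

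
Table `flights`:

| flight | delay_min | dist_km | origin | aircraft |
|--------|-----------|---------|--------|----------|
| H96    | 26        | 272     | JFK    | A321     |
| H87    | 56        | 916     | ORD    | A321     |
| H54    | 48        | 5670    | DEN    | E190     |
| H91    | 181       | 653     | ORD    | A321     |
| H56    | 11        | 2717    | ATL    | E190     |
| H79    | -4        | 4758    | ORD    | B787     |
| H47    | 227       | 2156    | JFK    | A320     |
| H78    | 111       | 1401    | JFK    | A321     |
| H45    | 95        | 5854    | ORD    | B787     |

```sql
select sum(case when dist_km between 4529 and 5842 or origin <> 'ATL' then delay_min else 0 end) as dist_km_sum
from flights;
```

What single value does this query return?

740

flight=H96: ✓ → 26
flight=H87: ✓ → 56
flight=H54: ✓ → 48
flight=H91: ✓ → 181
flight=H56: ✗
flight=H79: ✓ → -4
flight=H47: ✓ → 227
flight=H78: ✓ → 111
flight=H45: ✓ → 95
dist_km_sum = 26 + 56 + 48 + 181 + -4 + 227 + 111 + 95 = 740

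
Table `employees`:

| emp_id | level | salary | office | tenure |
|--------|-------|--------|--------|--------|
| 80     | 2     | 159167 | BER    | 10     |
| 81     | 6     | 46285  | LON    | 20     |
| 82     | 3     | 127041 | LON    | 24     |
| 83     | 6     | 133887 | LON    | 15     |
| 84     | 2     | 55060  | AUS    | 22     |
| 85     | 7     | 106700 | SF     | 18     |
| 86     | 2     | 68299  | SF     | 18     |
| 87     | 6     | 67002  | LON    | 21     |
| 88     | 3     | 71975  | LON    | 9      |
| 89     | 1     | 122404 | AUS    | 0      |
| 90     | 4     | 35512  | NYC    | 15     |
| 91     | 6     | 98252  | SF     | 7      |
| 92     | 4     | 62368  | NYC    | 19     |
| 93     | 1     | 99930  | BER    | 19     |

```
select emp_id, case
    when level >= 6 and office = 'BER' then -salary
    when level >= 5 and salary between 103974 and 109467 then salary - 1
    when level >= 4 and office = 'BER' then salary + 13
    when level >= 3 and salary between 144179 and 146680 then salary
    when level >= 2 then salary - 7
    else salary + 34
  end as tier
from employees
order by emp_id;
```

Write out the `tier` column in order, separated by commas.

159160, 46278, 127034, 133880, 55053, 106699, 68292, 66995, 71968, 122438, 35505, 98245, 62361, 99964

emp_id=80: level >= 2 → 159160
emp_id=81: level >= 2 → 46278
emp_id=82: level >= 2 → 127034
emp_id=83: level >= 2 → 133880
emp_id=84: level >= 2 → 55053
emp_id=85: level >= 5 and salary between 103974 and 109467 → 106699
emp_id=86: level >= 2 → 68292
emp_id=87: level >= 2 → 66995
emp_id=88: level >= 2 → 71968
emp_id=89: ELSE → 122438
emp_id=90: level >= 2 → 35505
emp_id=91: level >= 2 → 98245
emp_id=92: level >= 2 → 62361
emp_id=93: ELSE → 99964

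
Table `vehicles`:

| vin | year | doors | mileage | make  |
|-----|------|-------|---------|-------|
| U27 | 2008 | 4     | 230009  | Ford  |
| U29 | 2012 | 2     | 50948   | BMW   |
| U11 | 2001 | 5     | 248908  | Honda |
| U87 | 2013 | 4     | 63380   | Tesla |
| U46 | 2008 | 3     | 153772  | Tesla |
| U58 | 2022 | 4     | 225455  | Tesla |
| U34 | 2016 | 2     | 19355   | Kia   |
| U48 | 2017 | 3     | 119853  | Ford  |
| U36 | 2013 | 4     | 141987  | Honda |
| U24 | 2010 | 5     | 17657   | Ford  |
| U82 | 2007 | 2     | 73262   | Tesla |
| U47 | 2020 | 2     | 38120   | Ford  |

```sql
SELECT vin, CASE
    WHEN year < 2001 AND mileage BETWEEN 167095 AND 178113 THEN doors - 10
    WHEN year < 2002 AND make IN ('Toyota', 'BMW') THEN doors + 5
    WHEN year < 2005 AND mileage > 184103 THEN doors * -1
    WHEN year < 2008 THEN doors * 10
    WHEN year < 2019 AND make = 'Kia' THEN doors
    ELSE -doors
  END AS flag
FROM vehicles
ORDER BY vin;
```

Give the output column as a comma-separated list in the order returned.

vin=U11: year < 2005 AND mileage > 184103 → -5
vin=U24: ELSE → -5
vin=U27: ELSE → -4
vin=U29: ELSE → -2
vin=U34: year < 2019 AND make = 'Kia' → 2
vin=U36: ELSE → -4
vin=U46: ELSE → -3
vin=U47: ELSE → -2
vin=U48: ELSE → -3
vin=U58: ELSE → -4
vin=U82: year < 2008 → 20
vin=U87: ELSE → -4

-5, -5, -4, -2, 2, -4, -3, -2, -3, -4, 20, -4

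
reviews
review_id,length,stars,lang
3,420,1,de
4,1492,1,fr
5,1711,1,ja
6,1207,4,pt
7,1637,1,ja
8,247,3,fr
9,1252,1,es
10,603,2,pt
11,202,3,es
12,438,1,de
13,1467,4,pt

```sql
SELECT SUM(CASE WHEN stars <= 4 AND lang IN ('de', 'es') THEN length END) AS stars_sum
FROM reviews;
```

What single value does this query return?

2312

review_id=3: ✓ → 420
review_id=4: ✗
review_id=5: ✗
review_id=6: ✗
review_id=7: ✗
review_id=8: ✗
review_id=9: ✓ → 1252
review_id=10: ✗
review_id=11: ✓ → 202
review_id=12: ✓ → 438
review_id=13: ✗
stars_sum = 420 + 1252 + 202 + 438 = 2312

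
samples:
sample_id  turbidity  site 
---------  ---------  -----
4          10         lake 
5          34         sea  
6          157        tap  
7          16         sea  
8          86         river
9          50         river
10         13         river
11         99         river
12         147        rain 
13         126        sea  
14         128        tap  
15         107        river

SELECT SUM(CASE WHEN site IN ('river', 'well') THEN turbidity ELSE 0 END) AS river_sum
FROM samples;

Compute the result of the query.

355

sample_id=4: ✗
sample_id=5: ✗
sample_id=6: ✗
sample_id=7: ✗
sample_id=8: ✓ → 86
sample_id=9: ✓ → 50
sample_id=10: ✓ → 13
sample_id=11: ✓ → 99
sample_id=12: ✗
sample_id=13: ✗
sample_id=14: ✗
sample_id=15: ✓ → 107
river_sum = 86 + 50 + 13 + 99 + 107 = 355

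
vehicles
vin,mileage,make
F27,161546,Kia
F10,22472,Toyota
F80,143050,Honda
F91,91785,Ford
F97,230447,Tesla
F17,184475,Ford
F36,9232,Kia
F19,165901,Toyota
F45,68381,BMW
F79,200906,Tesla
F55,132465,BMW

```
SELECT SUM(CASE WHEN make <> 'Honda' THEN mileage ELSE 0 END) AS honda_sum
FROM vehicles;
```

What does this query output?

1267610

vin=F27: ✓ → 161546
vin=F10: ✓ → 22472
vin=F80: ✗
vin=F91: ✓ → 91785
vin=F97: ✓ → 230447
vin=F17: ✓ → 184475
vin=F36: ✓ → 9232
vin=F19: ✓ → 165901
vin=F45: ✓ → 68381
vin=F79: ✓ → 200906
vin=F55: ✓ → 132465
honda_sum = 161546 + 22472 + 91785 + 230447 + 184475 + 9232 + 165901 + 68381 + 200906 + 132465 = 1267610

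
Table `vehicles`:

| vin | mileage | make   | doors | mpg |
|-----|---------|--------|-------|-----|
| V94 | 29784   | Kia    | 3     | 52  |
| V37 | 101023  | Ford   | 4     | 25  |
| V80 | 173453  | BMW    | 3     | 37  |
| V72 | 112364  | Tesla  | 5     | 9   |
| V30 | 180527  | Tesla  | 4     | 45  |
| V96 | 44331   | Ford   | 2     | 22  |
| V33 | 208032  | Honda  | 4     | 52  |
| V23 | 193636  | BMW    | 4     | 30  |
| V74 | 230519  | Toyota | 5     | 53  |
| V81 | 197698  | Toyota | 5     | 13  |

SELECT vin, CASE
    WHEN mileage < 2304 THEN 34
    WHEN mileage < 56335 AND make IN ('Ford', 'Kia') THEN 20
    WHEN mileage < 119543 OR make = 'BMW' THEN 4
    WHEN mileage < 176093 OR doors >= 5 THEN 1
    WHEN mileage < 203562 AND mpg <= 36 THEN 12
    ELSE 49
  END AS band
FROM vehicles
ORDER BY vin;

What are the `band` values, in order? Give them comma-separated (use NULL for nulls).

4, 49, 49, 4, 4, 1, 4, 1, 20, 20

vin=V23: mileage < 119543 OR make = 'BMW' → 4
vin=V30: ELSE → 49
vin=V33: ELSE → 49
vin=V37: mileage < 119543 OR make = 'BMW' → 4
vin=V72: mileage < 119543 OR make = 'BMW' → 4
vin=V74: mileage < 176093 OR doors >= 5 → 1
vin=V80: mileage < 119543 OR make = 'BMW' → 4
vin=V81: mileage < 176093 OR doors >= 5 → 1
vin=V94: mileage < 56335 AND make IN ('Ford', 'Kia') → 20
vin=V96: mileage < 56335 AND make IN ('Ford', 'Kia') → 20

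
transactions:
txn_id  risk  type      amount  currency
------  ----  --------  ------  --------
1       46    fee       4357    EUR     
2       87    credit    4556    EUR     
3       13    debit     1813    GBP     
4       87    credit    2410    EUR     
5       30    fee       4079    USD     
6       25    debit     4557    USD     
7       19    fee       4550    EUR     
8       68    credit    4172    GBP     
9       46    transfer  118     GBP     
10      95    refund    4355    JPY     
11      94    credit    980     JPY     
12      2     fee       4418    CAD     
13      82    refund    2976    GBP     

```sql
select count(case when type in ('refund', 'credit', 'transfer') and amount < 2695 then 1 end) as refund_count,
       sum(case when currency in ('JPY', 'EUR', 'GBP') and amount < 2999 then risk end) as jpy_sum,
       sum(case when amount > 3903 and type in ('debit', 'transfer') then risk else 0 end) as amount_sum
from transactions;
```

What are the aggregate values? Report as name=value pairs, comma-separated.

refund_count=3, jpy_sum=322, amount_sum=25

[refund_count: type in ('refund', 'credit', 'transfer') and amount < 2695]
txn_id=1: ✗
txn_id=2: ✗
txn_id=3: ✗
txn_id=4: ✓ → 1
txn_id=5: ✗
txn_id=6: ✗
txn_id=7: ✗
txn_id=8: ✗
txn_id=9: ✓ → 1
txn_id=10: ✗
txn_id=11: ✓ → 1
txn_id=12: ✗
txn_id=13: ✗
refund_count = COUNT(1, 1, 1) = 3
—
[jpy_sum: currency in ('JPY', 'EUR', 'GBP') and amount < 2999]
txn_id=1: ✗
txn_id=2: ✗
txn_id=3: ✓ → 13
txn_id=4: ✓ → 87
txn_id=5: ✗
txn_id=6: ✗
txn_id=7: ✗
txn_id=8: ✗
txn_id=9: ✓ → 46
txn_id=10: ✗
txn_id=11: ✓ → 94
txn_id=12: ✗
txn_id=13: ✓ → 82
jpy_sum = 13 + 87 + 46 + 94 + 82 = 322
—
[amount_sum: amount > 3903 and type in ('debit', 'transfer')]
txn_id=1: ✗
txn_id=2: ✗
txn_id=3: ✗
txn_id=4: ✗
txn_id=5: ✗
txn_id=6: ✓ → 25
txn_id=7: ✗
txn_id=8: ✗
txn_id=9: ✗
txn_id=10: ✗
txn_id=11: ✗
txn_id=12: ✗
txn_id=13: ✗
amount_sum = 25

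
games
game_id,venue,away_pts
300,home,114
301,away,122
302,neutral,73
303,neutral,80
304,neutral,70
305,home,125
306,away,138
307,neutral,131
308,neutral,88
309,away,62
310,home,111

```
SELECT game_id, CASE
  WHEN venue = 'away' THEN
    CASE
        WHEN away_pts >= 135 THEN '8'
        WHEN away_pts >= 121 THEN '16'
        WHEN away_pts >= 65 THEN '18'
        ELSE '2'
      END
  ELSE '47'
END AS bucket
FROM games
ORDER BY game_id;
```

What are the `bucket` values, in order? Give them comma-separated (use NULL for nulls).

game_id=300: venue='home' → outer ELSE → 47
game_id=301: venue='away' → inner[away_pts >= 121] → 16
game_id=302: venue='neutral' → outer ELSE → 47
game_id=303: venue='neutral' → outer ELSE → 47
game_id=304: venue='neutral' → outer ELSE → 47
game_id=305: venue='home' → outer ELSE → 47
game_id=306: venue='away' → inner[away_pts >= 135] → 8
game_id=307: venue='neutral' → outer ELSE → 47
game_id=308: venue='neutral' → outer ELSE → 47
game_id=309: venue='away' → inner[ELSE] → 2
game_id=310: venue='home' → outer ELSE → 47

47, 16, 47, 47, 47, 47, 8, 47, 47, 2, 47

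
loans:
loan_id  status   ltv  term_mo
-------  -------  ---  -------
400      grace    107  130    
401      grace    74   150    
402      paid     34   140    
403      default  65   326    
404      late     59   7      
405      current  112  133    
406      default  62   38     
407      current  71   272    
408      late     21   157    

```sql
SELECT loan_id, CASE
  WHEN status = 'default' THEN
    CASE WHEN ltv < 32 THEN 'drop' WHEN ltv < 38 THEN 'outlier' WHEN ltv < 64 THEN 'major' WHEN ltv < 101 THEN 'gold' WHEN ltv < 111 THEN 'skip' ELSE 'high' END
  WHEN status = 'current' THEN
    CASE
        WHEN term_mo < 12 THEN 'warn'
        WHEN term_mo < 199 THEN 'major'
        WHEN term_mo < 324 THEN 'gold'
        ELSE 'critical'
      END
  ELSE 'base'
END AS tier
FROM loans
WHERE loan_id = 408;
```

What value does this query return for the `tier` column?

loan_id = 408: status=late, ltv=21, term_mo=157.
status='late' → outer ELSE → base

base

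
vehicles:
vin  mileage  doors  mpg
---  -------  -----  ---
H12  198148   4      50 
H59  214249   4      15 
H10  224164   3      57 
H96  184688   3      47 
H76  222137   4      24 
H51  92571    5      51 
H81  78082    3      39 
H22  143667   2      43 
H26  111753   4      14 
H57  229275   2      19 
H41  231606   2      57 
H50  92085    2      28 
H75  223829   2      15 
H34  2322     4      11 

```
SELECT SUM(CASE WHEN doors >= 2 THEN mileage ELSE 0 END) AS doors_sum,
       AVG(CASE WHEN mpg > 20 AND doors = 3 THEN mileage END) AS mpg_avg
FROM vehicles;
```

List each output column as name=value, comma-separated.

doors_sum=2248576, mpg_avg=162311.3333333333

[doors_sum: doors >= 2]
vin=H12: ✓ → 198148
vin=H59: ✓ → 214249
vin=H10: ✓ → 224164
vin=H96: ✓ → 184688
vin=H76: ✓ → 222137
vin=H51: ✓ → 92571
vin=H81: ✓ → 78082
vin=H22: ✓ → 143667
vin=H26: ✓ → 111753
vin=H57: ✓ → 229275
vin=H41: ✓ → 231606
vin=H50: ✓ → 92085
vin=H75: ✓ → 223829
vin=H34: ✓ → 2322
doors_sum = 198148 + 214249 + 224164 + 184688 + 222137 + 92571 + 78082 + 143667 + 111753 + 229275 + 231606 + 92085 + 223829 + 2322 = 2248576
—
[mpg_avg: mpg > 20 AND doors = 3]
vin=H12: ✗
vin=H59: ✗
vin=H10: ✓ → 224164
vin=H96: ✓ → 184688
vin=H76: ✗
vin=H51: ✗
vin=H81: ✓ → 78082
vin=H22: ✗
vin=H26: ✗
vin=H57: ✗
vin=H41: ✗
vin=H50: ✗
vin=H75: ✗
vin=H34: ✗
mpg_avg = (224164 + 184688 + 78082) / 3 = 162311.3333333333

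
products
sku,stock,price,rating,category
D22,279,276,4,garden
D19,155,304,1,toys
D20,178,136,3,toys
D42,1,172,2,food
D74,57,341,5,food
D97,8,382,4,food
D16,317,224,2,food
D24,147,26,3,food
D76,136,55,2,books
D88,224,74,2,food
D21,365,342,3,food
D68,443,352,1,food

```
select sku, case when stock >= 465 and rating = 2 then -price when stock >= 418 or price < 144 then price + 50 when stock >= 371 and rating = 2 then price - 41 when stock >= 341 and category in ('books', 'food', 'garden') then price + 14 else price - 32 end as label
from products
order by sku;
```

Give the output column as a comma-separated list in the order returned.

sku=D16: ELSE → 192
sku=D19: ELSE → 272
sku=D20: stock >= 418 or price < 144 → 186
sku=D21: stock >= 341 and category in ('books', 'food', 'garden') → 356
sku=D22: ELSE → 244
sku=D24: stock >= 418 or price < 144 → 76
sku=D42: ELSE → 140
sku=D68: stock >= 418 or price < 144 → 402
sku=D74: ELSE → 309
sku=D76: stock >= 418 or price < 144 → 105
sku=D88: stock >= 418 or price < 144 → 124
sku=D97: ELSE → 350

192, 272, 186, 356, 244, 76, 140, 402, 309, 105, 124, 350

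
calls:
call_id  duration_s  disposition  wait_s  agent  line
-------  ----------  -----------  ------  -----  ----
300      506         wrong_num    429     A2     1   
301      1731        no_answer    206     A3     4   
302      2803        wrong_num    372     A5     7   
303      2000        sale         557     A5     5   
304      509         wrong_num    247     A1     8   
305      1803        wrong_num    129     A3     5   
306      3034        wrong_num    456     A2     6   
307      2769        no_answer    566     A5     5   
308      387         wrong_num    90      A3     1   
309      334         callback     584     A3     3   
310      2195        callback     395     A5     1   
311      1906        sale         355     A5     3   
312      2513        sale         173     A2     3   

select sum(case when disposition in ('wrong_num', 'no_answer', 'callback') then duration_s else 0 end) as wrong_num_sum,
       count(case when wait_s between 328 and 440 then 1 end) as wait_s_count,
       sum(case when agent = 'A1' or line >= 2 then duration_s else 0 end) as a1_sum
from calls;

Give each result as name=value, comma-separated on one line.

[wrong_num_sum: disposition in ('wrong_num', 'no_answer', 'callback')]
call_id=300: ✓ → 506
call_id=301: ✓ → 1731
call_id=302: ✓ → 2803
call_id=303: ✗
call_id=304: ✓ → 509
call_id=305: ✓ → 1803
call_id=306: ✓ → 3034
call_id=307: ✓ → 2769
call_id=308: ✓ → 387
call_id=309: ✓ → 334
call_id=310: ✓ → 2195
call_id=311: ✗
call_id=312: ✗
wrong_num_sum = 506 + 1731 + 2803 + 509 + 1803 + 3034 + 2769 + 387 + 334 + 2195 = 16071
—
[wait_s_count: wait_s between 328 and 440]
call_id=300: ✓ → 1
call_id=301: ✗
call_id=302: ✓ → 1
call_id=303: ✗
call_id=304: ✗
call_id=305: ✗
call_id=306: ✗
call_id=307: ✗
call_id=308: ✗
call_id=309: ✗
call_id=310: ✓ → 1
call_id=311: ✓ → 1
call_id=312: ✗
wait_s_count = COUNT(1, 1, 1, 1) = 4
—
[a1_sum: agent = 'A1' or line >= 2]
call_id=300: ✗
call_id=301: ✓ → 1731
call_id=302: ✓ → 2803
call_id=303: ✓ → 2000
call_id=304: ✓ → 509
call_id=305: ✓ → 1803
call_id=306: ✓ → 3034
call_id=307: ✓ → 2769
call_id=308: ✗
call_id=309: ✓ → 334
call_id=310: ✗
call_id=311: ✓ → 1906
call_id=312: ✓ → 2513
a1_sum = 1731 + 2803 + 2000 + 509 + 1803 + 3034 + 2769 + 334 + 1906 + 2513 = 19402

wrong_num_sum=16071, wait_s_count=4, a1_sum=19402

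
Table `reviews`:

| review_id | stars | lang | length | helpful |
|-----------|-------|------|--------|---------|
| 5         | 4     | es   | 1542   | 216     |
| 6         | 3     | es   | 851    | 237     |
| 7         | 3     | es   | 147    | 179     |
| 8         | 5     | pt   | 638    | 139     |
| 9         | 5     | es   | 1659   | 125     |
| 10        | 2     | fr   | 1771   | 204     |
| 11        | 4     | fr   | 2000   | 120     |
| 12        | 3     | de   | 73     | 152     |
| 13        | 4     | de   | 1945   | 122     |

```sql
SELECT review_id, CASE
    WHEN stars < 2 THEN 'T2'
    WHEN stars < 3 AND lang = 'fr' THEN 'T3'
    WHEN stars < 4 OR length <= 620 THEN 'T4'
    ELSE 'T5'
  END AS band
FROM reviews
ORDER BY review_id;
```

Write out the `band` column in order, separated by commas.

T5, T4, T4, T5, T5, T3, T5, T4, T5

review_id=5: ELSE → T5
review_id=6: stars < 4 OR length <= 620 → T4
review_id=7: stars < 4 OR length <= 620 → T4
review_id=8: ELSE → T5
review_id=9: ELSE → T5
review_id=10: stars < 3 AND lang = 'fr' → T3
review_id=11: ELSE → T5
review_id=12: stars < 4 OR length <= 620 → T4
review_id=13: ELSE → T5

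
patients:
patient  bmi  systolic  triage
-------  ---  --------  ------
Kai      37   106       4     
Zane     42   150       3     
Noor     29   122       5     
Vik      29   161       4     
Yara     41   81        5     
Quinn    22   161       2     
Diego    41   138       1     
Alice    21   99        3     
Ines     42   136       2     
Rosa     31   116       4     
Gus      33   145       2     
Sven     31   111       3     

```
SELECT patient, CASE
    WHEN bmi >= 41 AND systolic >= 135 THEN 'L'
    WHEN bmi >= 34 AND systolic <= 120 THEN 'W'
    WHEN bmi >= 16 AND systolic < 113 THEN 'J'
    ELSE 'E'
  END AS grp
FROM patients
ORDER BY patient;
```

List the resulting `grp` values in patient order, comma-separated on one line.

patient=Alice: bmi >= 16 AND systolic < 113 → J
patient=Diego: bmi >= 41 AND systolic >= 135 → L
patient=Gus: ELSE → E
patient=Ines: bmi >= 41 AND systolic >= 135 → L
patient=Kai: bmi >= 34 AND systolic <= 120 → W
patient=Noor: ELSE → E
patient=Quinn: ELSE → E
patient=Rosa: ELSE → E
patient=Sven: bmi >= 16 AND systolic < 113 → J
patient=Vik: ELSE → E
patient=Yara: bmi >= 34 AND systolic <= 120 → W
patient=Zane: bmi >= 41 AND systolic >= 135 → L

J, L, E, L, W, E, E, E, J, E, W, L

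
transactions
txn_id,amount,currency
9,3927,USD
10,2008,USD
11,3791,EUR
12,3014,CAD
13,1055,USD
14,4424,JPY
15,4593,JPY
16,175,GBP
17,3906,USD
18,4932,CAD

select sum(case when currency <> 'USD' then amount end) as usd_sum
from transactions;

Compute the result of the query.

txn_id=9: ✗
txn_id=10: ✗
txn_id=11: ✓ → 3791
txn_id=12: ✓ → 3014
txn_id=13: ✗
txn_id=14: ✓ → 4424
txn_id=15: ✓ → 4593
txn_id=16: ✓ → 175
txn_id=17: ✗
txn_id=18: ✓ → 4932
usd_sum = 3791 + 3014 + 4424 + 4593 + 175 + 4932 = 20929

20929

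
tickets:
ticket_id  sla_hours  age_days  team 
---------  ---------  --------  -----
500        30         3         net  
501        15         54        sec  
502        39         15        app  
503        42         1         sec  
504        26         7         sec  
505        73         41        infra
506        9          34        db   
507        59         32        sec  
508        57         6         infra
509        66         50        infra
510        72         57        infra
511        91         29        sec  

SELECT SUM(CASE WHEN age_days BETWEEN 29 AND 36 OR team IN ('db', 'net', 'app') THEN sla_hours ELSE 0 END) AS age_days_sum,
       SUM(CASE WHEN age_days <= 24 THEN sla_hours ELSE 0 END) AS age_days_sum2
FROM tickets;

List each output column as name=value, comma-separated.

[age_days_sum: age_days BETWEEN 29 AND 36 OR team IN ('db', 'net', 'app')]
ticket_id=500: ✓ → 30
ticket_id=501: ✗
ticket_id=502: ✓ → 39
ticket_id=503: ✗
ticket_id=504: ✗
ticket_id=505: ✗
ticket_id=506: ✓ → 9
ticket_id=507: ✓ → 59
ticket_id=508: ✗
ticket_id=509: ✗
ticket_id=510: ✗
ticket_id=511: ✓ → 91
age_days_sum = 30 + 39 + 9 + 59 + 91 = 228
—
[age_days_sum2: age_days <= 24]
ticket_id=500: ✓ → 30
ticket_id=501: ✗
ticket_id=502: ✓ → 39
ticket_id=503: ✓ → 42
ticket_id=504: ✓ → 26
ticket_id=505: ✗
ticket_id=506: ✗
ticket_id=507: ✗
ticket_id=508: ✓ → 57
ticket_id=509: ✗
ticket_id=510: ✗
ticket_id=511: ✗
age_days_sum2 = 30 + 39 + 42 + 26 + 57 = 194

age_days_sum=228, age_days_sum2=194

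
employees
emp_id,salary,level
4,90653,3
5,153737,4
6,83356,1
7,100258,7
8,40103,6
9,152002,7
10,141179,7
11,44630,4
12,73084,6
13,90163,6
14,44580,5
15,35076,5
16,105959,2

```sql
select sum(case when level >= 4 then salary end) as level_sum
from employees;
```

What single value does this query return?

874812

emp_id=4: ✗
emp_id=5: ✓ → 153737
emp_id=6: ✗
emp_id=7: ✓ → 100258
emp_id=8: ✓ → 40103
emp_id=9: ✓ → 152002
emp_id=10: ✓ → 141179
emp_id=11: ✓ → 44630
emp_id=12: ✓ → 73084
emp_id=13: ✓ → 90163
emp_id=14: ✓ → 44580
emp_id=15: ✓ → 35076
emp_id=16: ✗
level_sum = 153737 + 100258 + 40103 + 152002 + 141179 + 44630 + 73084 + 90163 + 44580 + 35076 = 874812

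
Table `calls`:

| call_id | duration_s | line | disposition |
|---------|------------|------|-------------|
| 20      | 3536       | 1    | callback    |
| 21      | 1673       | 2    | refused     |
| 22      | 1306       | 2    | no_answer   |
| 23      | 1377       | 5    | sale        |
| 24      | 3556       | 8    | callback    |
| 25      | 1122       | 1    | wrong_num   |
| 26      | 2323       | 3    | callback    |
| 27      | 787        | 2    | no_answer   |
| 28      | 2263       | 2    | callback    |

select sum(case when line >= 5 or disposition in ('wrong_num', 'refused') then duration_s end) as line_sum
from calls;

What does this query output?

call_id=20: ✗
call_id=21: ✓ → 1673
call_id=22: ✗
call_id=23: ✓ → 1377
call_id=24: ✓ → 3556
call_id=25: ✓ → 1122
call_id=26: ✗
call_id=27: ✗
call_id=28: ✗
line_sum = 1673 + 1377 + 3556 + 1122 = 7728

7728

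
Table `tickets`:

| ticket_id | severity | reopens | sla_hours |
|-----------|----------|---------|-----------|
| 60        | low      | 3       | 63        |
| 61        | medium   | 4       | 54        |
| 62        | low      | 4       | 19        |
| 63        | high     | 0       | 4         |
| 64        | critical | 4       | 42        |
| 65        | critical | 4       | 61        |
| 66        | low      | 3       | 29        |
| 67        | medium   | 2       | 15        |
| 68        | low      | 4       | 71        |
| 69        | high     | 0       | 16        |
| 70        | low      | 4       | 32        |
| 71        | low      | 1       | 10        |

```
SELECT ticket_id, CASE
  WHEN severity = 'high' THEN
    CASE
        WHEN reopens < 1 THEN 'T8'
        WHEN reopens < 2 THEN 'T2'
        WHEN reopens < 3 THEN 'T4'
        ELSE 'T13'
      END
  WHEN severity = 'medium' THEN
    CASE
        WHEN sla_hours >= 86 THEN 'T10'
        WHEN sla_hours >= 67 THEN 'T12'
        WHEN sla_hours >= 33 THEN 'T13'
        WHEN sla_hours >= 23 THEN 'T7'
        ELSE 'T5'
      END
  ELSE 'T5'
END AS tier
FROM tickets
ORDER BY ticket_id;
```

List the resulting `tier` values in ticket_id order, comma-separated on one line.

ticket_id=60: severity='low' → outer ELSE → T5
ticket_id=61: severity='medium' → inner[sla_hours >= 33] → T13
ticket_id=62: severity='low' → outer ELSE → T5
ticket_id=63: severity='high' → inner[reopens < 1] → T8
ticket_id=64: severity='critical' → outer ELSE → T5
ticket_id=65: severity='critical' → outer ELSE → T5
ticket_id=66: severity='low' → outer ELSE → T5
ticket_id=67: severity='medium' → inner[ELSE] → T5
ticket_id=68: severity='low' → outer ELSE → T5
ticket_id=69: severity='high' → inner[reopens < 1] → T8
ticket_id=70: severity='low' → outer ELSE → T5
ticket_id=71: severity='low' → outer ELSE → T5

T5, T13, T5, T8, T5, T5, T5, T5, T5, T8, T5, T5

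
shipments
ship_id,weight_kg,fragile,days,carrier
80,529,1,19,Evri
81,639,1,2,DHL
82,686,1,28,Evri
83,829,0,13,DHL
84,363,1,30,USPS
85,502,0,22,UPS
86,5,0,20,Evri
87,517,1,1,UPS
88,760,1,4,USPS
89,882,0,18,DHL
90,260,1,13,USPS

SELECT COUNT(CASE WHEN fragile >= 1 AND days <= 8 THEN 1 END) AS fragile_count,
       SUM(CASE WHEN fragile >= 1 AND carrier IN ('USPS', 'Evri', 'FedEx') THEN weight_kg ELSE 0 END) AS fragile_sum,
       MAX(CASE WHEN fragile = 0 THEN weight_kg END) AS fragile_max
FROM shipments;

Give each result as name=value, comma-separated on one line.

[fragile_count: fragile >= 1 AND days <= 8]
ship_id=80: ✗
ship_id=81: ✓ → 1
ship_id=82: ✗
ship_id=83: ✗
ship_id=84: ✗
ship_id=85: ✗
ship_id=86: ✗
ship_id=87: ✓ → 1
ship_id=88: ✓ → 1
ship_id=89: ✗
ship_id=90: ✗
fragile_count = COUNT(1, 1, 1) = 3
—
[fragile_sum: fragile >= 1 AND carrier IN ('USPS', 'Evri', 'FedEx')]
ship_id=80: ✓ → 529
ship_id=81: ✗
ship_id=82: ✓ → 686
ship_id=83: ✗
ship_id=84: ✓ → 363
ship_id=85: ✗
ship_id=86: ✗
ship_id=87: ✗
ship_id=88: ✓ → 760
ship_id=89: ✗
ship_id=90: ✓ → 260
fragile_sum = 529 + 686 + 363 + 760 + 260 = 2598
—
[fragile_max: fragile = 0]
ship_id=80: ✗
ship_id=81: ✗
ship_id=82: ✗
ship_id=83: ✓ → 829
ship_id=84: ✗
ship_id=85: ✓ → 502
ship_id=86: ✓ → 5
ship_id=87: ✗
ship_id=88: ✗
ship_id=89: ✓ → 882
ship_id=90: ✗
fragile_max = MAX(829, 502, 5, 882) = 882

fragile_count=3, fragile_sum=2598, fragile_max=882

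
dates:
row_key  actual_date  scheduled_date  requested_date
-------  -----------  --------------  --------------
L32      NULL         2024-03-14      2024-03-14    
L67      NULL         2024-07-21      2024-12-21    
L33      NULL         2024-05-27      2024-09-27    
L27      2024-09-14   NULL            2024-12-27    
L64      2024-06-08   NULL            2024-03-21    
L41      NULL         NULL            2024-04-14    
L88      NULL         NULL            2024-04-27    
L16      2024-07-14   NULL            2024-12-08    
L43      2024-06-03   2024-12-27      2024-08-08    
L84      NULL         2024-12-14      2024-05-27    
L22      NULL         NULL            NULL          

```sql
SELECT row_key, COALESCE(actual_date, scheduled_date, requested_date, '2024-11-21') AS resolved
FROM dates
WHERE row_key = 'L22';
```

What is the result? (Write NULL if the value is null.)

row_key = L22: actual_date=NULL, scheduled_date=NULL, requested_date=NULL.
actual_date=NULL, scheduled_date=NULL, requested_date=NULL, → literal 2024-11-21 → 2024-11-21

2024-11-21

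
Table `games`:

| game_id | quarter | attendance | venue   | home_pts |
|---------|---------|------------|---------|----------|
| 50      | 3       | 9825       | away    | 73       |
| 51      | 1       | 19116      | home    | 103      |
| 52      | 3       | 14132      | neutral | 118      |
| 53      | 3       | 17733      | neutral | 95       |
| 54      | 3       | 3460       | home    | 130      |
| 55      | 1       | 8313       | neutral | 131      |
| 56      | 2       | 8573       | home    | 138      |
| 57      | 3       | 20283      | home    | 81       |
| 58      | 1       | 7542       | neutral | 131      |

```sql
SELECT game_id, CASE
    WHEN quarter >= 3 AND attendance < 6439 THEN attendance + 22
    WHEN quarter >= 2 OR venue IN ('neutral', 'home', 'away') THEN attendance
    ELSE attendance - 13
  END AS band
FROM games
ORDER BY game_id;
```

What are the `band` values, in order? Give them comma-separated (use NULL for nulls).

game_id=50: quarter >= 2 OR venue IN ('neutral', 'home', 'away') → 9825
game_id=51: quarter >= 2 OR venue IN ('neutral', 'home', 'away') → 19116
game_id=52: quarter >= 2 OR venue IN ('neutral', 'home', 'away') → 14132
game_id=53: quarter >= 2 OR venue IN ('neutral', 'home', 'away') → 17733
game_id=54: quarter >= 3 AND attendance < 6439 → 3482
game_id=55: quarter >= 2 OR venue IN ('neutral', 'home', 'away') → 8313
game_id=56: quarter >= 2 OR venue IN ('neutral', 'home', 'away') → 8573
game_id=57: quarter >= 2 OR venue IN ('neutral', 'home', 'away') → 20283
game_id=58: quarter >= 2 OR venue IN ('neutral', 'home', 'away') → 7542

9825, 19116, 14132, 17733, 3482, 8313, 8573, 20283, 7542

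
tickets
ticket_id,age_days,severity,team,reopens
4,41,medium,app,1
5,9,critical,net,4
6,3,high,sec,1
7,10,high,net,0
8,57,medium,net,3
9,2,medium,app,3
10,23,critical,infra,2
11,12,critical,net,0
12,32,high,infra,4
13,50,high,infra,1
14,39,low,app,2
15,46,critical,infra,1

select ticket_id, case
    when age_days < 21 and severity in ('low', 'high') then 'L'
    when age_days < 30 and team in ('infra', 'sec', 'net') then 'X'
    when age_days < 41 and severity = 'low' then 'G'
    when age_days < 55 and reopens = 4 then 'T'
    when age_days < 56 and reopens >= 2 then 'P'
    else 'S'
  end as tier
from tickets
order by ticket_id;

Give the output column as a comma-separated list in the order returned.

ticket_id=4: ELSE → S
ticket_id=5: age_days < 30 and team in ('infra', 'sec', 'net') → X
ticket_id=6: age_days < 21 and severity in ('low', 'high') → L
ticket_id=7: age_days < 21 and severity in ('low', 'high') → L
ticket_id=8: ELSE → S
ticket_id=9: age_days < 56 and reopens >= 2 → P
ticket_id=10: age_days < 30 and team in ('infra', 'sec', 'net') → X
ticket_id=11: age_days < 30 and team in ('infra', 'sec', 'net') → X
ticket_id=12: age_days < 55 and reopens = 4 → T
ticket_id=13: ELSE → S
ticket_id=14: age_days < 41 and severity = 'low' → G
ticket_id=15: ELSE → S

S, X, L, L, S, P, X, X, T, S, G, S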